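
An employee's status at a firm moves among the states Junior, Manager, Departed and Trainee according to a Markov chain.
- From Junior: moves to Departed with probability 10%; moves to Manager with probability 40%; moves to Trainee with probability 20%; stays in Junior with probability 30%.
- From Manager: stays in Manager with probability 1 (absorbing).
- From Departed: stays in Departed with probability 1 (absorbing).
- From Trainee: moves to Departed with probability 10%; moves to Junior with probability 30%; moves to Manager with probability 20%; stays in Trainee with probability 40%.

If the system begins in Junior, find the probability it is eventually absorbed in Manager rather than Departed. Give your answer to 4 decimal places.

Let h(s) be the probability of absorption at Manager starting from transient state s. Then h(Manager) = 1 and h(Departed) = 0. By first-step analysis:
h(Junior) = 0.3·h(Junior) + 0.4·1 + 0.1·0 + 0.2·h(Trainee)
h(Trainee) = 0.3·h(Junior) + 0.2·1 + 0.1·0 + 0.4·h(Trainee)
Solving: h(Junior) = 0.7778, h(Trainee) = 0.7222.
Starting from Junior, the probability is 0.7778.

0.7778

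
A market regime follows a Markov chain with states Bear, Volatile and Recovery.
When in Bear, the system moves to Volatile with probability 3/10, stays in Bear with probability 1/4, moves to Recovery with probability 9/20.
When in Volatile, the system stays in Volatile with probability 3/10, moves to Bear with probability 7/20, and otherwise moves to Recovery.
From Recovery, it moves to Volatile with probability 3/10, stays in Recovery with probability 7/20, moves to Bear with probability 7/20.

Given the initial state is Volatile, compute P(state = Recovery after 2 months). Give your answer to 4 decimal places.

Sum over the intermediate state after 1 month:
P = P(Volatile→Bear)·P(Bear→Recovery) + P(Volatile→Volatile)·P(Volatile→Recovery) + P(Volatile→Recovery)·P(Recovery→Recovery)
  = 0.35×0.45 + 0.3×0.35 + 0.35×0.35
  = 0.1575 + 0.1050 + 0.1225 = 0.3850

0.3850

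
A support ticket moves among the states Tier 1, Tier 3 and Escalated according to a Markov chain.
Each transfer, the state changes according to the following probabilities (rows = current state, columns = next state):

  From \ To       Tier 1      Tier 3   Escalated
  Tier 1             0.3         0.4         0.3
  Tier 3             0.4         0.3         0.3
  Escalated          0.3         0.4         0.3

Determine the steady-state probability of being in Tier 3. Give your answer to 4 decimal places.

0.3636

Let the stationary distribution be π with π = πP and π_1 + π_2 + π_3 = 1.
π_1 = 0.3·π_1 + 0.4·π_2 + 0.3·π_3
π_2 = 0.4·π_1 + 0.3·π_2 + 0.4·π_3
Solving with the normalization constraint gives π = (0.3364, 0.3636, 0.3000).
So the stationary probability of Tier 3 is 0.3636.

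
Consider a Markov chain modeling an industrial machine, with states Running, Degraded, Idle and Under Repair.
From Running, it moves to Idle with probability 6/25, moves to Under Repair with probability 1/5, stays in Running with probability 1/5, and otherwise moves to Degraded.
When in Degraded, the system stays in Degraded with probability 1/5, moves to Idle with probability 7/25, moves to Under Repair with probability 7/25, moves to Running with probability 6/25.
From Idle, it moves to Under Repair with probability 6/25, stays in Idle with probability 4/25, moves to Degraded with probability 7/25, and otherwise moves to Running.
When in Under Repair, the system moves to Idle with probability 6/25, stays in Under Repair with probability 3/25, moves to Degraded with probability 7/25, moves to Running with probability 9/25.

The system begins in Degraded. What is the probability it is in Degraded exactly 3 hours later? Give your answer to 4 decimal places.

Propagate the distribution vector 3 hours from Degraded.
After 0 hours: (0.0000, 1.0000, 0.0000, 0.0000)
After 1 hour: (0.2400, 0.2000, 0.2800, 0.2800)
After 2 hours: (0.2864, 0.2832, 0.2256, 0.2048)
After 3 hours: (0.2712, 0.2803, 0.2333, 0.2153)
P(in Degraded after 3 hours) = 0.2803

0.2803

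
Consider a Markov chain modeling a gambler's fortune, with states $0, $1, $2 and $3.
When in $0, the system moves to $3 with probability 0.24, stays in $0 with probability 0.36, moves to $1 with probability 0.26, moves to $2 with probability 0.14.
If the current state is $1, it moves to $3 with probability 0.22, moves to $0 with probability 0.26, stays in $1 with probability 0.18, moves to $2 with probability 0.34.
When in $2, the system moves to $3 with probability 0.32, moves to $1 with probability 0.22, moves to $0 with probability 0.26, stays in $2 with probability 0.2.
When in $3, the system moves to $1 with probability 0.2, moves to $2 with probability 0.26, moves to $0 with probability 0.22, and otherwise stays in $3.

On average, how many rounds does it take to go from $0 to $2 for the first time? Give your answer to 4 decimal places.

Let t(s) be the expected number of rounds to first reach $2 from state s, with t($2) = 0. Conditioning on the first round:
t($0) = 1 + 0.36·t($0) + 0.26·t($1) + 0.24·t($3)
t($1) = 1 + 0.26·t($0) + 0.18·t($1) + 0.22·t($3)
t($3) = 1 + 0.22·t($0) + 0.2·t($1) + 0.32·t($3)
Solving: t($0) = 4.6292, t($1) = 3.7821, t($3) = 4.0807.
Expected rounds from $0 to $2: 4.6292.

4.6292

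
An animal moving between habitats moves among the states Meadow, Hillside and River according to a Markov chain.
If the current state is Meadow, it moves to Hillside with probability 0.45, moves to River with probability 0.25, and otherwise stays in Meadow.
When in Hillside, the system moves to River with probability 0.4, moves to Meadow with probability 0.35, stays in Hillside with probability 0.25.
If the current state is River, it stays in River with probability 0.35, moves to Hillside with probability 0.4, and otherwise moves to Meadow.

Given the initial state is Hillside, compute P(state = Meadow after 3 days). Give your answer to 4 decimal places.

Propagate the distribution vector 3 days from Hillside.
After 0 days: (0.0000, 1.0000, 0.0000)
After 1 day: (0.3500, 0.2500, 0.4000)
After 2 days: (0.2925, 0.3800, 0.3275)
After 3 days: (0.3026, 0.3576, 0.3398)
P(in Meadow after 3 days) = 0.3026

0.3026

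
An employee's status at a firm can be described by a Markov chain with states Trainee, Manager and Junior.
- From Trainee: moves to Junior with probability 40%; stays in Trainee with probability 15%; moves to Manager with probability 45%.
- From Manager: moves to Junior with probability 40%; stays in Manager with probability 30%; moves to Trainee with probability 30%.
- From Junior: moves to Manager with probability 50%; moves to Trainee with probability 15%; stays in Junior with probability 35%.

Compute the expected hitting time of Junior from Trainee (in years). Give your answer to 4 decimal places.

Let t(s) be the expected number of years to first reach Junior from state s, with t(Junior) = 0. Conditioning on the first year:
t(Trainee) = 1 + 0.15·t(Trainee) + 0.45·t(Manager)
t(Manager) = 1 + 0.3·t(Trainee) + 0.3·t(Manager)
Solving: t(Trainee) = 2.5000, t(Manager) = 2.5000.
Expected years from Trainee to Junior: 2.5000.

2.5000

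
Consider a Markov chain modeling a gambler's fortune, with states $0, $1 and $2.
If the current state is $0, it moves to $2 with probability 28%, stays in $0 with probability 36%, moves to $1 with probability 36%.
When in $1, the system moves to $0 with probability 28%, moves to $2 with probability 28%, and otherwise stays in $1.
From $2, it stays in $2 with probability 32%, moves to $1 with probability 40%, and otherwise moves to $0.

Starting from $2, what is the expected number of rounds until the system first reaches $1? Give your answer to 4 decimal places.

2.5785

Let t(s) be the expected number of rounds to first reach $1 from state s, with t($1) = 0. Conditioning on the first round:
t($0) = 1 + 0.36·t($0) + 0.28·t($2)
t($2) = 1 + 0.28·t($0) + 0.32·t($2)
Solving: t($0) = 2.6906, t($2) = 2.5785.
Expected rounds from $2 to $1: 2.5785.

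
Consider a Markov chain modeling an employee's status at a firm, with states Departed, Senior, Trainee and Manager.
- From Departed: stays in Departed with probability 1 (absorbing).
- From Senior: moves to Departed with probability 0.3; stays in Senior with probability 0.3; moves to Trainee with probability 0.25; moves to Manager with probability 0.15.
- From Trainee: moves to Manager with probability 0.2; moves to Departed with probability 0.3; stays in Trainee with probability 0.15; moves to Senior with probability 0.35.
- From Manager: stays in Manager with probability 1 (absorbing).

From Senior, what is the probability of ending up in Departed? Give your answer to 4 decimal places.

0.6502

Let h(s) be the probability of absorption at Departed starting from transient state s. Then h(Departed) = 1 and h(Manager) = 0. By first-step analysis:
h(Senior) = 0.3·1 + 0.3·h(Senior) + 0.25·h(Trainee) + 0.15·0
h(Trainee) = 0.3·1 + 0.35·h(Senior) + 0.15·h(Trainee) + 0.2·0
Solving: h(Senior) = 0.6502, h(Trainee) = 0.6207.
Starting from Senior, the probability is 0.6502.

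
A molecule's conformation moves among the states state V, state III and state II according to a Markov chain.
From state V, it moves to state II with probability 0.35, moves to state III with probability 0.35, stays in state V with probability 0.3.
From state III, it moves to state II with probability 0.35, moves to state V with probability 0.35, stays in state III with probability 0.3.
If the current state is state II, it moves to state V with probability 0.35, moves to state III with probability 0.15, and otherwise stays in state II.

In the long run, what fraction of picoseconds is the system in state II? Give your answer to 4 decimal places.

Let the stationary distribution be π with π = πP and π_1 + π_2 + π_3 = 1.
π_1 = 0.3·π_1 + 0.35·π_2 + 0.35·π_3
π_2 = 0.35·π_1 + 0.3·π_2 + 0.15·π_3
Solving with the normalization constraint gives π = (0.3333, 0.2549, 0.4118).
So the stationary probability of state II is 0.4118.

0.4118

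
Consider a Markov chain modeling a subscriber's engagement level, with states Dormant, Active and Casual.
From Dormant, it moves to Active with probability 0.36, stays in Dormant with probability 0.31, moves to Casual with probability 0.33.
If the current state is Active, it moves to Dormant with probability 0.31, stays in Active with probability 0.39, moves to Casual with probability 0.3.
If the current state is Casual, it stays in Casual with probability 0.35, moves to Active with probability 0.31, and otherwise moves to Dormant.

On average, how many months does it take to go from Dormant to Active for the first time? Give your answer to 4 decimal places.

2.9141

Let t(s) be the expected number of months to first reach Active from state s, with t(Active) = 0. Conditioning on the first month:
t(Dormant) = 1 + 0.31·t(Dormant) + 0.33·t(Casual)
t(Casual) = 1 + 0.34·t(Dormant) + 0.35·t(Casual)
Solving: t(Dormant) = 2.9141, t(Casual) = 3.0627.
Expected months from Dormant to Active: 2.9141.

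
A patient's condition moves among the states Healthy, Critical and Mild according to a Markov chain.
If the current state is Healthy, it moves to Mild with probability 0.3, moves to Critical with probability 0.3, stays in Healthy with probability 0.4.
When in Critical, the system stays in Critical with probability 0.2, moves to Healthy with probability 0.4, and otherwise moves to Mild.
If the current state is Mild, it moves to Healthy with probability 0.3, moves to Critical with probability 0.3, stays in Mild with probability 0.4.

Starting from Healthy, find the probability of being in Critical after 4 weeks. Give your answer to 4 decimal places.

Propagate the distribution vector 4 weeks from Healthy.
After 0 weeks: (1.0000, 0.0000, 0.0000)
After 1 week: (0.4000, 0.3000, 0.3000)
After 2 weeks: (0.3700, 0.2700, 0.3600)
After 3 weeks: (0.3640, 0.2730, 0.3630)
After 4 weeks: (0.3637, 0.2727, 0.3636)
P(in Critical after 4 weeks) = 0.2727

0.2727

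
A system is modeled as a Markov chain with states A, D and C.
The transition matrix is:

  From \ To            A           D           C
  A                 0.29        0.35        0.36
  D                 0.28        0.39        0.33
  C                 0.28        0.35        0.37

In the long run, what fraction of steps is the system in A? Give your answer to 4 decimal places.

0.2828

Let the stationary distribution be π with π = πP and π_1 + π_2 + π_3 = 1.
π_1 = 0.29·π_1 + 0.28·π_2 + 0.28·π_3
π_2 = 0.35·π_1 + 0.39·π_2 + 0.35·π_3
Solving with the normalization constraint gives π = (0.2828, 0.3646, 0.3526).
So the stationary probability of A is 0.2828.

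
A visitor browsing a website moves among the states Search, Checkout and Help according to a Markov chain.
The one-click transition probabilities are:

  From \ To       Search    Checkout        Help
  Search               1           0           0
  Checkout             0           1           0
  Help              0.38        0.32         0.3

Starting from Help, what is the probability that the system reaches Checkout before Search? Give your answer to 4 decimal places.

Let h(s) be the probability of absorption at Checkout starting from transient state s. Then h(Checkout) = 1 and h(Search) = 0. By first-step analysis:
h(Help) = 0.38·0 + 0.32·1 + 0.3·h(Help)
Solving: h(Help) = 0.4571.
Starting from Help, the probability is 0.4571.

0.4571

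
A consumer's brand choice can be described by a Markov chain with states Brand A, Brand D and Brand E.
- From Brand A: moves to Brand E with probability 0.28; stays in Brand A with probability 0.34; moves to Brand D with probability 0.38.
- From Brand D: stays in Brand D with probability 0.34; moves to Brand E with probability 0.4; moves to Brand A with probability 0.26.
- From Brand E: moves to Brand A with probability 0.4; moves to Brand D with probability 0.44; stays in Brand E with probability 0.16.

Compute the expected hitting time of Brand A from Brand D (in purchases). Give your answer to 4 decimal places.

3.2770

Let t(s) be the expected number of purchases to first reach Brand A from state s, with t(Brand A) = 0. Conditioning on the first purchase:
t(Brand D) = 1 + 0.34·t(Brand D) + 0.4·t(Brand E)
t(Brand E) = 1 + 0.44·t(Brand D) + 0.16·t(Brand E)
Solving: t(Brand D) = 3.2770, t(Brand E) = 2.9070.
Expected purchases from Brand D to Brand A: 3.2770.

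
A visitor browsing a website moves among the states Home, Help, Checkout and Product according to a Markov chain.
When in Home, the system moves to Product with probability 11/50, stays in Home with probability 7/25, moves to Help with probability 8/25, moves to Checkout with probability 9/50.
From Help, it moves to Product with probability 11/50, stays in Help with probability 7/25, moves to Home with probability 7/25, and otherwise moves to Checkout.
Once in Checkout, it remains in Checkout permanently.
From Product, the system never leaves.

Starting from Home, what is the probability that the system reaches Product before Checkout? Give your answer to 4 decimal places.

Let h(s) be the probability of absorption at Product starting from transient state s. Then h(Product) = 1 and h(Checkout) = 0. By first-step analysis:
h(Home) = 0.28·h(Home) + 0.32·h(Help) + 0.18·0 + 0.22·1
h(Help) = 0.28·h(Home) + 0.28·h(Help) + 0.22·0 + 0.22·1
Solving: h(Home) = 0.5336, h(Help) = 0.5131.
Starting from Home, the probability is 0.5336.

0.5336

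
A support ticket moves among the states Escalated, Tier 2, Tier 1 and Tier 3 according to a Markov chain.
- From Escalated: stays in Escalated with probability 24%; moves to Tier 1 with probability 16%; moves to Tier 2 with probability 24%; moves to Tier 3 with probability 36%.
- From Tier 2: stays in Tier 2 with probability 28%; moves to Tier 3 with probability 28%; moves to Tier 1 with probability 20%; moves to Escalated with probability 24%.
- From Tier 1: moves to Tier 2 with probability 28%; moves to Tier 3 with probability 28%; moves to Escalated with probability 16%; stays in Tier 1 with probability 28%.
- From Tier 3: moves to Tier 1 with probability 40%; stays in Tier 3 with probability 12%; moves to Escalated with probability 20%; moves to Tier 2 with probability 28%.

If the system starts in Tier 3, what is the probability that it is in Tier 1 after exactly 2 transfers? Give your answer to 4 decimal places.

Propagate the distribution vector 2 transfers from Tier 3.
After 0 transfers: (0.0000, 0.0000, 0.0000, 1.0000)
After 1 transfer: (0.2000, 0.2800, 0.4000, 0.1200)
After 2 transfers: (0.2032, 0.2720, 0.2480, 0.2768)
P(in Tier 1 after 2 transfers) = 0.2480

0.2480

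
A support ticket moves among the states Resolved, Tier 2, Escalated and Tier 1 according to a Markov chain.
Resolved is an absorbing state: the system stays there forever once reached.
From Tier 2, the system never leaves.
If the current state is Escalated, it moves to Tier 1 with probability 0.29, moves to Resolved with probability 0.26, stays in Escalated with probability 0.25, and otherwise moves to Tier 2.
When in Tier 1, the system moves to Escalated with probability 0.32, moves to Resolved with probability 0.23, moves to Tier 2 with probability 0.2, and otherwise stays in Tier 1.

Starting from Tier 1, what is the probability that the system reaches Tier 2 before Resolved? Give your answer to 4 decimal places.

Let h(s) be the probability of absorption at Tier 2 starting from transient state s. Then h(Tier 2) = 1 and h(Resolved) = 0. By first-step analysis:
h(Escalated) = 0.26·0 + 0.2·1 + 0.25·h(Escalated) + 0.29·h(Tier 1)
h(Tier 1) = 0.23·0 + 0.2·1 + 0.32·h(Escalated) + 0.25·h(Tier 1)
Solving: h(Escalated) = 0.4428, h(Tier 1) = 0.4556.
Starting from Tier 1, the probability is 0.4556.

0.4556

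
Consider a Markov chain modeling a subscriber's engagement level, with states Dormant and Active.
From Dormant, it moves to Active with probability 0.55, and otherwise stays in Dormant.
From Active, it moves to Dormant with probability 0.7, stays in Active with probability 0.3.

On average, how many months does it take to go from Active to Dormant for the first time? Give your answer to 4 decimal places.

1.4286

Let t(s) be the expected number of months to first reach Dormant from state s, with t(Dormant) = 0. Conditioning on the first month:
t(Active) = 1 + 0.3·t(Active)
Solving: t(Active) = 1.4286.
Expected months from Active to Dormant: 1.4286.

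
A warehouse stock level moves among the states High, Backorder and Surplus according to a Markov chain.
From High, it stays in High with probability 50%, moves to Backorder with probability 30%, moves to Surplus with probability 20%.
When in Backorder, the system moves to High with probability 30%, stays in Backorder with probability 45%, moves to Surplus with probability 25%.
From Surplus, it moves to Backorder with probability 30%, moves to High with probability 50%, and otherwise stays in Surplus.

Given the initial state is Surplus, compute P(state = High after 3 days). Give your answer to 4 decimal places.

0.4310

Propagate the distribution vector 3 days from Surplus.
After 0 days: (0.0000, 0.0000, 1.0000)
After 1 day: (0.5000, 0.3000, 0.2000)
After 2 days: (0.4400, 0.3450, 0.2150)
After 3 days: (0.4310, 0.3518, 0.2173)
P(in High after 3 days) = 0.4310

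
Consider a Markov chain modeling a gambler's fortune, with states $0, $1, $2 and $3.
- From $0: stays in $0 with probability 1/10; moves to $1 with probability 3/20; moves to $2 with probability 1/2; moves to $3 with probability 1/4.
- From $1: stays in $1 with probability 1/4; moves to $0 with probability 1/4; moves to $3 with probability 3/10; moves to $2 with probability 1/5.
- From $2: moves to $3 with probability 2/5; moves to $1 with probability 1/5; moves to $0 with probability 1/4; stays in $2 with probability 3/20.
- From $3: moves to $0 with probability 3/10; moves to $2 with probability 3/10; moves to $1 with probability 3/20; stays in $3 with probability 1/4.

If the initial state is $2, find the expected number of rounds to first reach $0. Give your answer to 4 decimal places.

Let t(s) be the expected number of rounds to first reach $0 from state s, with t($0) = 0. Conditioning on the first round:
t($1) = 1 + 0.25·t($1) + 0.2·t($2) + 0.3·t($3)
t($2) = 1 + 0.2·t($1) + 0.15·t($2) + 0.4·t($3)
t($3) = 1 + 0.15·t($1) + 0.3·t($2) + 0.25·t($3)
Solving: t($1) = 3.7689, t($2) = 3.7516, t($3) = 3.5878.
Expected rounds from $2 to $0: 3.7516.

3.7516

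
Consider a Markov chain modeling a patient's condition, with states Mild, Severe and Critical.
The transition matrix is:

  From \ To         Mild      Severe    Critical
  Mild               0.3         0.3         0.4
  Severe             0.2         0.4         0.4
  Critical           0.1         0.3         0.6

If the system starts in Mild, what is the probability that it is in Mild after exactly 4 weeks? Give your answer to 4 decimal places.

0.1675

Propagate the distribution vector 4 weeks from Mild.
After 0 weeks: (1.0000, 0.0000, 0.0000)
After 1 week: (0.3000, 0.3000, 0.4000)
After 2 weeks: (0.1900, 0.3300, 0.4800)
After 3 weeks: (0.1710, 0.3330, 0.4960)
After 4 weeks: (0.1675, 0.3333, 0.4992)
P(in Mild after 4 weeks) = 0.1675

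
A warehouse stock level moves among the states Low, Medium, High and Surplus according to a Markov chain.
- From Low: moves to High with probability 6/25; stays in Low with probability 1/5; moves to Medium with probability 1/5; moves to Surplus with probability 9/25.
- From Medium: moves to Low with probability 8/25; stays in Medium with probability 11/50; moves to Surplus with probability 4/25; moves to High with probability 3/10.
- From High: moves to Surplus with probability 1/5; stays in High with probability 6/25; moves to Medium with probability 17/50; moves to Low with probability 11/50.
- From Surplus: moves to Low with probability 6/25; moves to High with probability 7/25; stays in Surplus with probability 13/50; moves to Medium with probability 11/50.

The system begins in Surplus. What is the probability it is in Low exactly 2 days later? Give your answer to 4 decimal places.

Propagate the distribution vector 2 days from Surplus.
After 0 days: (0.0000, 0.0000, 0.0000, 1.0000)
After 1 day: (0.2400, 0.2200, 0.2800, 0.2600)
After 2 days: (0.2424, 0.2488, 0.2636, 0.2452)
P(in Low after 2 days) = 0.2424

0.2424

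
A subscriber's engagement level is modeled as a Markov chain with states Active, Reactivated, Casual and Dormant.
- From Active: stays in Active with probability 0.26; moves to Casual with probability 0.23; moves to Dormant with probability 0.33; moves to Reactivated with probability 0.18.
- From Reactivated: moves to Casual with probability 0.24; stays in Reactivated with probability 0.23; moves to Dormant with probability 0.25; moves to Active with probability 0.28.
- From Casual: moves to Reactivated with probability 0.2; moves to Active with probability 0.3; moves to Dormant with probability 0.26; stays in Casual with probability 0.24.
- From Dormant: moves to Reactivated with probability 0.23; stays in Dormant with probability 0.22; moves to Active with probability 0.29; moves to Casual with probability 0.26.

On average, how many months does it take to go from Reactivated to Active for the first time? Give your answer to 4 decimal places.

3.4801

Let t(s) be the expected number of months to first reach Active from state s, with t(Active) = 0. Conditioning on the first month:
t(Reactivated) = 1 + 0.23·t(Reactivated) + 0.24·t(Casual) + 0.25·t(Dormant)
t(Casual) = 1 + 0.2·t(Reactivated) + 0.24·t(Casual) + 0.26·t(Dormant)
t(Dormant) = 1 + 0.23·t(Reactivated) + 0.26·t(Casual) + 0.22·t(Dormant)
Solving: t(Reactivated) = 3.4801, t(Casual) = 3.4101, t(Dormant) = 3.4449.
Expected months from Reactivated to Active: 3.4801.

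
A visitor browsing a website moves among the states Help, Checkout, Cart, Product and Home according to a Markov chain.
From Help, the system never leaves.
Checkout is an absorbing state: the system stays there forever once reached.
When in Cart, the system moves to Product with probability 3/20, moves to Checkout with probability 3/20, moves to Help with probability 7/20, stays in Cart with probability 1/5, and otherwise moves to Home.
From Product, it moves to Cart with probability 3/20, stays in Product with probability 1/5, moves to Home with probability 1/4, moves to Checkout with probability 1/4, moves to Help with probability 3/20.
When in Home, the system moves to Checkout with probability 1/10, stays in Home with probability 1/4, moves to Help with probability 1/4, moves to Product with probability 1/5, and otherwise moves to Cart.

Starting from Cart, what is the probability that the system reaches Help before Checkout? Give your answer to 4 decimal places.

Let h(s) be the probability of absorption at Help starting from transient state s. Then h(Help) = 1 and h(Checkout) = 0. By first-step analysis:
h(Cart) = 0.35·1 + 0.15·0 + 0.2·h(Cart) + 0.15·h(Product) + 0.15·h(Home)
h(Product) = 0.15·1 + 0.25·0 + 0.15·h(Cart) + 0.2·h(Product) + 0.25·h(Home)
h(Home) = 0.25·1 + 0.1·0 + 0.2·h(Cart) + 0.2·h(Product) + 0.25·h(Home)
Solving: h(Cart) = 0.6542, h(Product) = 0.5115, h(Home) = 0.6442.
Starting from Cart, the probability is 0.6542.

0.6542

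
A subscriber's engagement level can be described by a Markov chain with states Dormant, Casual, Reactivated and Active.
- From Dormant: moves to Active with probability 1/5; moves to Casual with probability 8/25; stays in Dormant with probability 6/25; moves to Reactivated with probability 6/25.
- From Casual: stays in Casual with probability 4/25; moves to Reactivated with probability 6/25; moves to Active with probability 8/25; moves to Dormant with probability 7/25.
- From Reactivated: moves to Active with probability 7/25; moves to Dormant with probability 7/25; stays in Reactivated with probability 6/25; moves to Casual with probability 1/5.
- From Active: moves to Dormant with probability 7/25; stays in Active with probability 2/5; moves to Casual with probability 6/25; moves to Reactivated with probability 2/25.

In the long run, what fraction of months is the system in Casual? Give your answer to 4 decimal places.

Let the stationary distribution be π with π = πP and π_1 + π_2 + π_3 + π_4 = 1.
π_1 = 0.24·π_1 + 0.28·π_2 + 0.28·π_3 + 0.28·π_4
π_2 = 0.32·π_1 + 0.16·π_2 + 0.2·π_3 + 0.24·π_4
π_3 = 0.24·π_1 + 0.24·π_2 + 0.24·π_3 + 0.08·π_4
Solving with the normalization constraint gives π = (0.2692, 0.2351, 0.1913, 0.3044).
So the stationary probability of Casual is 0.2351.

0.2351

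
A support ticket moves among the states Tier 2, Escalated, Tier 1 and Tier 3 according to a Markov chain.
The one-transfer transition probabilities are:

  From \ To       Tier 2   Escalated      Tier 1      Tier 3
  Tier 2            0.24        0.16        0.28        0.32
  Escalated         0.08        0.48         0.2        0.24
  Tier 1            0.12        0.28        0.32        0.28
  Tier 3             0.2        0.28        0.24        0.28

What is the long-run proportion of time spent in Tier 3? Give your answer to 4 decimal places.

Let the stationary distribution be π with π = πP and π_1 + π_2 + π_3 + π_4 = 1.
π_1 = 0.24·π_1 + 0.08·π_2 + 0.12·π_3 + 0.2·π_4
π_2 = 0.16·π_1 + 0.48·π_2 + 0.28·π_3 + 0.28·π_4
π_3 = 0.28·π_1 + 0.2·π_2 + 0.32·π_3 + 0.24·π_4
Solving with the normalization constraint gives π = (0.1462, 0.3281, 0.2530, 0.2727).
So the stationary probability of Tier 3 is 0.2727.

0.2727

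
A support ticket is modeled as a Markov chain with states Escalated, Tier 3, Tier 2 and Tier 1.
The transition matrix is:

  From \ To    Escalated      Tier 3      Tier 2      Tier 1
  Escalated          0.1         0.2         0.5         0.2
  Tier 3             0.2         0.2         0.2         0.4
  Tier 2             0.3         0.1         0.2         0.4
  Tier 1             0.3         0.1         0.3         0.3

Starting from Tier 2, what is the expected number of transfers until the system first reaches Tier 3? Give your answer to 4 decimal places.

Let t(s) be the expected number of transfers to first reach Tier 3 from state s, with t(Tier 3) = 0. Conditioning on the first transfer:
t(Escalated) = 1 + 0.1·t(Escalated) + 0.5·t(Tier 2) + 0.2·t(Tier 1)
t(Tier 2) = 1 + 0.3·t(Escalated) + 0.2·t(Tier 2) + 0.4·t(Tier 1)
t(Tier 1) = 1 + 0.3·t(Escalated) + 0.3·t(Tier 2) + 0.3·t(Tier 1)
Solving: t(Escalated) = 7.3333, t(Tier 2) = 8.0000, t(Tier 1) = 8.0000.
Expected transfers from Tier 2 to Tier 3: 8.0000.

8.0000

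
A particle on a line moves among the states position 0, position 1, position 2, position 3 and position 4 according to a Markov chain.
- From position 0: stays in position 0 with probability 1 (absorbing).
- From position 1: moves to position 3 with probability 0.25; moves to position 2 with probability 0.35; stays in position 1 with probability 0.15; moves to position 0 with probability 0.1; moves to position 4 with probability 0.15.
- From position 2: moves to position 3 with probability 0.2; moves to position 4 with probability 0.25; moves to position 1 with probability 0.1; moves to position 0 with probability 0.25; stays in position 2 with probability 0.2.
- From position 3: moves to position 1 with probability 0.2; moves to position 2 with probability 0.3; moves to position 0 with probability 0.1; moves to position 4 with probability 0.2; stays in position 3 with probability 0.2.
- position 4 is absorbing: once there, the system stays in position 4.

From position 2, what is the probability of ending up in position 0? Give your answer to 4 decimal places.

Let h(s) be the probability of absorption at position 0 starting from transient state s. Then h(position 0) = 1 and h(position 4) = 0. By first-step analysis:
h(position 1) = 0.1·1 + 0.15·h(position 1) + 0.35·h(position 2) + 0.25·h(position 3) + 0.15·0
h(position 2) = 0.25·1 + 0.1·h(position 1) + 0.2·h(position 2) + 0.2·h(position 3) + 0.25·0
h(position 3) = 0.1·1 + 0.2·h(position 1) + 0.3·h(position 2) + 0.2·h(position 3) + 0.2·0
Solving: h(position 1) = 0.4306, h(position 2) = 0.4684, h(position 3) = 0.4083.
Starting from position 2, the probability is 0.4684.

0.4684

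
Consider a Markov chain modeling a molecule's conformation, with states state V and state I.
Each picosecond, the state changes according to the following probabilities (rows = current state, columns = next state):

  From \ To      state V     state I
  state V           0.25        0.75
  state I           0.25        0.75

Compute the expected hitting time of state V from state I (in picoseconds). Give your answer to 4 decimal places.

4.0000

Let t(s) be the expected number of picoseconds to first reach state V from state s, with t(state V) = 0. Conditioning on the first picosecond:
t(state I) = 1 + 0.75·t(state I)
Solving: t(state I) = 4.0000.
Expected picoseconds from state I to state V: 4.0000.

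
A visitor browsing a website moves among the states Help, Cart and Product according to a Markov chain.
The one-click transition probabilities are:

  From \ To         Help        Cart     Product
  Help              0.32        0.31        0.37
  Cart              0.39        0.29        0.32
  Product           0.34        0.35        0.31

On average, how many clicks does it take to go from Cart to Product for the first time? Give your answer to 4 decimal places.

2.9566

Let t(s) be the expected number of clicks to first reach Product from state s, with t(Product) = 0. Conditioning on the first click:
t(Help) = 1 + 0.32·t(Help) + 0.31·t(Cart)
t(Cart) = 1 + 0.39·t(Help) + 0.29·t(Cart)
Solving: t(Help) = 2.8185, t(Cart) = 2.9566.
Expected clicks from Cart to Product: 2.9566.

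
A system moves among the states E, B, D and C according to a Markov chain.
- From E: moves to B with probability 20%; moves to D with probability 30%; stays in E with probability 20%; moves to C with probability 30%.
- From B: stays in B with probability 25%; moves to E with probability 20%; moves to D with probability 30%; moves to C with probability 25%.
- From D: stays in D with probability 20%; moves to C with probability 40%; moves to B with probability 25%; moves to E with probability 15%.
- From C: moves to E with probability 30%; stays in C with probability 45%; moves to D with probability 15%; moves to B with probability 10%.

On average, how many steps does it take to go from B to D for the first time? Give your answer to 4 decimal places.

Let t(s) be the expected number of steps to first reach D from state s, with t(D) = 0. Conditioning on the first step:
t(E) = 1 + 0.2·t(E) + 0.2·t(B) + 0.3·t(C)
t(B) = 1 + 0.2·t(E) + 0.25·t(B) + 0.25·t(C)
t(C) = 1 + 0.3·t(E) + 0.1·t(B) + 0.45·t(C)
Solving: t(E) = 4.0226, t(B) = 3.9850, t(C) = 4.7368.
Expected steps from B to D: 3.9850.

3.9850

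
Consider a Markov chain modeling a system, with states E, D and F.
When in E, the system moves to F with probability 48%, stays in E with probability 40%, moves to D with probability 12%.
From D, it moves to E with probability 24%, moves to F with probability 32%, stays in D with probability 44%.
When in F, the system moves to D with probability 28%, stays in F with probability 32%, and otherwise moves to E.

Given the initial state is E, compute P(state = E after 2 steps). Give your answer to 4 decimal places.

0.3808

Sum over the intermediate state after 1 step:
P = P(E→E)·P(E→E) + P(E→D)·P(D→E) + P(E→F)·P(F→E)
  = 0.4×0.4 + 0.12×0.24 + 0.48×0.4
  = 0.1600 + 0.0288 + 0.1920 = 0.3808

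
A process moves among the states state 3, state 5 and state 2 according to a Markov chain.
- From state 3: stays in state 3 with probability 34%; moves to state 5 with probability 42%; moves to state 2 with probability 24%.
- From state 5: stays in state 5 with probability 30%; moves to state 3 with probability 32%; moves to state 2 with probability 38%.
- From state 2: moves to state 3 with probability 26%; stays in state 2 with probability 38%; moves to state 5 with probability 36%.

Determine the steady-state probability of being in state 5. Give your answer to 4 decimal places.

0.3569

Let the stationary distribution be π with π = πP and π_1 + π_2 + π_3 = 1.
π_1 = 0.34·π_1 + 0.32·π_2 + 0.26·π_3
π_2 = 0.42·π_1 + 0.3·π_2 + 0.36·π_3
Solving with the normalization constraint gives π = (0.3059, 0.3569, 0.3372).
So the stationary probability of state 5 is 0.3569.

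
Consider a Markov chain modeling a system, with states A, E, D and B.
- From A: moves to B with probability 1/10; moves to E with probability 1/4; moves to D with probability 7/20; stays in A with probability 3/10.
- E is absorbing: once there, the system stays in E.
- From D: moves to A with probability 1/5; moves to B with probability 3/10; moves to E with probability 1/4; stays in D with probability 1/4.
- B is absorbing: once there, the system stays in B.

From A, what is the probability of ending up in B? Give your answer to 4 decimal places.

Let h(s) be the probability of absorption at B starting from transient state s. Then h(B) = 1 and h(E) = 0. By first-step analysis:
h(A) = 0.3·h(A) + 0.25·0 + 0.35·h(D) + 0.1·1
h(D) = 0.2·h(A) + 0.25·0 + 0.25·h(D) + 0.3·1
Solving: h(A) = 0.3956, h(D) = 0.5055.
Starting from A, the probability is 0.3956.

0.3956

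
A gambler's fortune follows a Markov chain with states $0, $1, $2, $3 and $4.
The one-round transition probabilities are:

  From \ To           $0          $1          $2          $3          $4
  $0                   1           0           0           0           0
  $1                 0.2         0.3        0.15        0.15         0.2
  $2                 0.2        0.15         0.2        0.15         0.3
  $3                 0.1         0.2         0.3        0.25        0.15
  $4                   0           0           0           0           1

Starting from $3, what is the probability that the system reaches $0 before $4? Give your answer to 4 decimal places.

Let h(s) be the probability of absorption at $0 starting from transient state s. Then h($0) = 1 and h($4) = 0. By first-step analysis:
h($1) = 0.2·1 + 0.3·h($1) + 0.15·h($2) + 0.15·h($3) + 0.2·0
h($2) = 0.2·1 + 0.15·h($1) + 0.2·h($2) + 0.15·h($3) + 0.3·0
h($3) = 0.1·1 + 0.2·h($1) + 0.3·h($2) + 0.25·h($3) + 0.15·0
Solving: h($1) = 0.4660, h($2) = 0.4169, h($3) = 0.4244.
Starting from $3, the probability is 0.4244.

0.4244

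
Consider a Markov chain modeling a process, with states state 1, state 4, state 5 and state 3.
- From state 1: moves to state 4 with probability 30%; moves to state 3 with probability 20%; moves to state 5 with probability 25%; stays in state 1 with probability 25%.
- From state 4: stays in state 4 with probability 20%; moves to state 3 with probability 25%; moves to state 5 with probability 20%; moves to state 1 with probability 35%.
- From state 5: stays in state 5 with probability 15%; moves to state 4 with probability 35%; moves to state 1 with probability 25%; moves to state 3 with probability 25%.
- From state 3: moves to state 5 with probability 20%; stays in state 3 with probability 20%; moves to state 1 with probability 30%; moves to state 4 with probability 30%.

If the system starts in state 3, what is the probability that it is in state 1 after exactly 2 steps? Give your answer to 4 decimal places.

Propagate the distribution vector 2 steps from state 3.
After 0 steps: (0.0000, 0.0000, 0.0000, 1.0000)
After 1 step: (0.3000, 0.3000, 0.2000, 0.2000)
After 2 steps: (0.2900, 0.2800, 0.2050, 0.2250)
P(in state 1 after 2 steps) = 0.2900

0.2900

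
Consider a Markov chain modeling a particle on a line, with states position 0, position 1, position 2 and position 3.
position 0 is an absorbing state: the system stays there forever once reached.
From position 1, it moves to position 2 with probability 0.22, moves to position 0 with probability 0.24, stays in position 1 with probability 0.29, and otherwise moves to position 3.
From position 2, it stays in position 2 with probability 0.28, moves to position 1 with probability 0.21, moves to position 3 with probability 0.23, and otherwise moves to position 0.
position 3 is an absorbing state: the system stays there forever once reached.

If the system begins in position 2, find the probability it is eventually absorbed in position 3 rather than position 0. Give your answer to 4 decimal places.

0.4641

Let h(s) be the probability of absorption at position 3 starting from transient state s. Then h(position 3) = 1 and h(position 0) = 0. By first-step analysis:
h(position 1) = 0.24·0 + 0.29·h(position 1) + 0.22·h(position 2) + 0.25·1
h(position 2) = 0.28·0 + 0.21·h(position 1) + 0.28·h(position 2) + 0.23·1
Solving: h(position 1) = 0.4959, h(position 2) = 0.4641.
Starting from position 2, the probability is 0.4641.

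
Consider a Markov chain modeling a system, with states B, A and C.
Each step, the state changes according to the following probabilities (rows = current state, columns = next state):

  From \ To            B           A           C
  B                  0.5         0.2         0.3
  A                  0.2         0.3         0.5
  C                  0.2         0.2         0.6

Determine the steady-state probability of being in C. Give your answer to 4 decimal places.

0.4921

Let the stationary distribution be π with π = πP and π_1 + π_2 + π_3 = 1.
π_1 = 0.5·π_1 + 0.2·π_2 + 0.2·π_3
π_2 = 0.2·π_1 + 0.3·π_2 + 0.2·π_3
Solving with the normalization constraint gives π = (0.2857, 0.2222, 0.4921).
So the stationary probability of C is 0.4921.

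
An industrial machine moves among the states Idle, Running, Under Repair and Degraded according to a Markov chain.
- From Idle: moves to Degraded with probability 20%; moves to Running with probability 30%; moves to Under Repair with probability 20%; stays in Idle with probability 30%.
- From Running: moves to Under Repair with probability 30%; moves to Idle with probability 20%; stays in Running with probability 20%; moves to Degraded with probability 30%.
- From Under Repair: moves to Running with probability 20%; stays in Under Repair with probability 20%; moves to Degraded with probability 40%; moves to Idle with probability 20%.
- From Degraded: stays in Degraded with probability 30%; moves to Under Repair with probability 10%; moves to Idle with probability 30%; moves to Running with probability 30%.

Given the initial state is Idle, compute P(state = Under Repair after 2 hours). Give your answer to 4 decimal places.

0.2100

Propagate the distribution vector 2 hours from Idle.
After 0 hours: (1.0000, 0.0000, 0.0000, 0.0000)
After 1 hour: (0.3000, 0.3000, 0.2000, 0.2000)
After 2 hours: (0.2500, 0.2500, 0.2100, 0.2900)
P(in Under Repair after 2 hours) = 0.2100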